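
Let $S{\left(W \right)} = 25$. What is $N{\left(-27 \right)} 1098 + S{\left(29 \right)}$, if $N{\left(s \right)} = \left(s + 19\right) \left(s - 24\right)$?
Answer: $448009$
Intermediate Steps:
$N{\left(s \right)} = \left(-24 + s\right) \left(19 + s\right)$ ($N{\left(s \right)} = \left(19 + s\right) \left(-24 + s\right) = \left(-24 + s\right) \left(19 + s\right)$)
$N{\left(-27 \right)} 1098 + S{\left(29 \right)} = \left(-456 + \left(-27\right)^{2} - -135\right) 1098 + 25 = \left(-456 + 729 + 135\right) 1098 + 25 = 408 \cdot 1098 + 25 = 447984 + 25 = 448009$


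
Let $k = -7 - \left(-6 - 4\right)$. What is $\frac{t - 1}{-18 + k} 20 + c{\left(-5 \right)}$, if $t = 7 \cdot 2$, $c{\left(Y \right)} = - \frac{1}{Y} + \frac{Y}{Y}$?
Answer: $- \frac{242}{15} \approx -16.133$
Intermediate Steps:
$k = 3$ ($k = -7 - -10 = -7 + 10 = 3$)
$c{\left(Y \right)} = 1 - \frac{1}{Y}$ ($c{\left(Y \right)} = - \frac{1}{Y} + 1 = 1 - \frac{1}{Y}$)
$t = 14$
$\frac{t - 1}{-18 + k} 20 + c{\left(-5 \right)} = \frac{14 - 1}{-18 + 3} \cdot 20 + \frac{-1 - 5}{-5} = \frac{13}{-15} \cdot 20 - - \frac{6}{5} = 13 \left(- \frac{1}{15}\right) 20 + \frac{6}{5} = \left(- \frac{13}{15}\right) 20 + \frac{6}{5} = - \frac{52}{3} + \frac{6}{5} = - \frac{242}{15}$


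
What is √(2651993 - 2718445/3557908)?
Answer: √8392699719339989923/1778954 ≈ 1628.5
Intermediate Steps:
√(2651993 - 2718445/3557908) = √(9435544392199/3557908) = √8392699719339989923/1778954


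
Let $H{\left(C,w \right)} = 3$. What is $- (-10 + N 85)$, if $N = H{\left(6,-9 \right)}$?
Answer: $-245$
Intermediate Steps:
$N = 3$
$- (-10 + N 85) = - (-10 + 3 \cdot 85) = - (-10 + 255) = \left(-1\right) 245 = -245$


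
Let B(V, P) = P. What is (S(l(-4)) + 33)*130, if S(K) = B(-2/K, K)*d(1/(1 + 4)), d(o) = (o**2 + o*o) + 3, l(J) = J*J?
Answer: 53482/5 ≈ 10696.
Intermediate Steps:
l(J) = J**2
d(o) = 3 + 2*o**2 (d(o) = (o**2 + o**2) + 3 = 2*o**2 + 3 = 3 + 2*o**2)
S(K) = 77*K/25 (S(K) = K*(3 + 2*(1/(1 + 4))**2) = K*(3 + 2*(1/5)**2) = K*(3 + 2*(1/25)) = K*(3 + 2/25) = K*(77/25) = 77*K/25)
(S(l(-4)) + 33)*130 = ((77/25)*(-4)**2 + 33)*130 = ((77/25)*16 + 33)*130 = (1232/25 + 33)*130 = (2057/25)*130 = 53482/5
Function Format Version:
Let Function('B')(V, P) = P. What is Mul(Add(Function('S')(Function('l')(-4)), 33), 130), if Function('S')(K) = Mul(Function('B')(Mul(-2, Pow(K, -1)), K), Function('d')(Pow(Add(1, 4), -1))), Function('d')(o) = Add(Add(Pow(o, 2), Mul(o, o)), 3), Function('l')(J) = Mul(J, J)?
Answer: Rational(53482, 5) ≈ 10696.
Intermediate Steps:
Function('l')(J) = Pow(J, 2)
Function('d')(o) = Add(3, Mul(2, Pow(o, 2))) (Function('d')(o) = Add(Add(Pow(o, 2), Pow(o, 2)), 3) = Add(Mul(2, Pow(o, 2)), 3) = Add(3, Mul(2, Pow(o, 2))))
Function('S')(K) = Mul(Rational(77, 25), K) (Function('S')(K) = Mul(K, Add(3, Mul(2, Pow(Pow(Add(1, 4), -1), 2)))) = Mul(K, Add(3, Mul(2, Pow(Pow(5, -1), 2)))) = Mul(K, Add(3, Mul(2, Pow(Rational(1, 5), 2)))) = Mul(K, Add(3, Mul(2, Rational(1, 25)))) = Mul(K, Add(3, Rational(2, 25))) = Mul(K, Rational(77, 25)) = Mul(Rational(77, 25), K))
Mul(Add(Function('S')(Function('l')(-4)), 33), 130) = Mul(Add(Mul(Rational(77, 25), Pow(-4, 2)), 33), 130) = Mul(Add(Mul(Rational(77, 25), 16), 33), 130) = Mul(Add(Rational(1232, 25), 33), 130) = Mul(Rational(2057, 25), 130) = Rational(53482, 5)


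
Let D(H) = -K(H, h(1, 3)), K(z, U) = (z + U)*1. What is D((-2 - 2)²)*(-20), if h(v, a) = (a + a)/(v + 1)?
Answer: 380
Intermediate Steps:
h(v, a) = 2*a/(1 + v) (h(v, a) = (2*a)/(1 + v) = 2*a/(1 + v))
K(z, U) = U + z (K(z, U) = (U + z)*1 = U + z)
D(H) = -3 - H (D(H) = -(2*3/(1 + 1) + H) = -(2*3/2 + H) = -(2*3*(½) + H) = -(3 + H) = -3 - H)
D((-2 - 2)²)*(-20) = (-3 - (-2 - 2)²)*(-20) = (-3 - 1*(-4)²)*(-20) = (-3 - 1*16)*(-20) = (-3 - 16)*(-20) = -19*(-20) = 380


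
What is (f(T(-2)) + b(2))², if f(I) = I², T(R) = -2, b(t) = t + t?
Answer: 64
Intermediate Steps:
b(t) = 2*t
(f(T(-2)) + b(2))² = ((-2)² + 2*2)² = (4 + 4)² = 8² = 64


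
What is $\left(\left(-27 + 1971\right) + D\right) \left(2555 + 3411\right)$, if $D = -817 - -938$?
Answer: $12319790$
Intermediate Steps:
$D = 121$ ($D = -817 + 938 = 121$)
$\left(\left(-27 + 1971\right) + D\right) \left(2555 + 3411\right) = \left(\left(-27 + 1971\right) + 121\right) \left(2555 + 3411\right) = \left(1944 + 121\right) 5966 = 2065 \cdot 5966 = 12319790$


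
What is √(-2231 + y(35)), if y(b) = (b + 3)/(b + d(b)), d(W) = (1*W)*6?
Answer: 11*I*√22585/35 ≈ 47.232*I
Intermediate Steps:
d(W) = 6*W (d(W) = W*6 = 6*W)
y(b) = (3 + b)/(7*b) (y(b) = (b + 3)/(b + 6*b) = (3 + b)/((7*b)) = (3 + b)*(1/(7*b)) = (3 + b)/(7*b))
√(-2231 + y(35)) = √(-2231 + (⅐)*(3 + 35)/35) = √(-2231 + (⅐)*(1/35)*38) = √(-2231 + 38/245) = √(-546557/245) = 11*I*√22585/35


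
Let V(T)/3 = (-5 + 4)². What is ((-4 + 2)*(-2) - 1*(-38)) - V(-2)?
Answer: 39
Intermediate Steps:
V(T) = 3 (V(T) = 3*(-5 + 4)² = 3*(-1)² = 3*1 = 3)
((-4 + 2)*(-2) - 1*(-38)) - V(-2) = ((-4 + 2)*(-2) - 1*(-38)) - 1*3 = (-2*(-2) + 38) - 3 = (4 + 38) - 3 = 42 - 3 = 39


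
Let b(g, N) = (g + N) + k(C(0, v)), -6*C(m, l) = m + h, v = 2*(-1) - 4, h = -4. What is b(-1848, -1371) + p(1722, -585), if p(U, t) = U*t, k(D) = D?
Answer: -3031765/3 ≈ -1.0106e+6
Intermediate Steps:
v = -6 (v = -2 - 4 = -6)
C(m, l) = ⅔ - m/6 (C(m, l) = -(m - 4)/6 = -(-4 + m)/6 = ⅔ - m/6)
b(g, N) = ⅔ + N + g (b(g, N) = (g + N) + (⅔ - ⅙*0) = (N + g) + (⅔ + 0) = (N + g) + ⅔ = ⅔ + N + g)
b(-1848, -1371) + p(1722, -585) = (⅔ - 1371 - 1848) + 1722*(-585) = -9655/3 - 1007370 = -3031765/3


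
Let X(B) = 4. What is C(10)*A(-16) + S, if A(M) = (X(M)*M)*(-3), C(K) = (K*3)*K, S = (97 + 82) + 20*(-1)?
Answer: 57759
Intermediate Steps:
S = 159 (S = 179 - 20 = 159)
C(K) = 3*K² (C(K) = (3*K)*K = 3*K²)
A(M) = -12*M (A(M) = (4*M)*(-3) = -12*M)
C(10)*A(-16) + S = (3*10²)*(-12*(-16)) + 159 = (3*100)*192 + 159 = 300*192 + 159 = 57600 + 159 = 57759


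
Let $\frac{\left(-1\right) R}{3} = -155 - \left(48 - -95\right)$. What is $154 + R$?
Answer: $1048$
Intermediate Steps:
$R = 894$ ($R = - 3 \left(-155 - \left(48 - -95\right)\right) = - 3 \left(-155 - \left(48 + 95\right)\right) = - 3 \left(-155 - 143\right) = \left(-3\right) \left(-298\right) = 894$)
$154 + R = 154 + 894 = 1048$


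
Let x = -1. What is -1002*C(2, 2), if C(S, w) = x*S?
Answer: 2004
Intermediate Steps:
C(S, w) = -S
-1002*C(2, 2) = -(-1002)*2 = -1002*(-2) = 2004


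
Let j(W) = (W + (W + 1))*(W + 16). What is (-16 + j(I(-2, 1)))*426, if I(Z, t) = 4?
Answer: 69864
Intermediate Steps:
j(W) = (1 + 2*W)*(16 + W) (j(W) = (W + (1 + W))*(16 + W) = (1 + 2*W)*(16 + W))
(-16 + j(I(-2, 1)))*426 = (-16 + (16 + 2*4² + 33*4))*426 = (-16 + (16 + 2*16 + 132))*426 = (-16 + (16 + 32 + 132))*426 = (-16 + 180)*426 = 164*426 = 69864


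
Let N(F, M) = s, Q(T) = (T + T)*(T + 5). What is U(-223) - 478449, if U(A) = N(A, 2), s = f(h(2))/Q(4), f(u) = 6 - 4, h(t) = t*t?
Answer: -17224163/36 ≈ -4.7845e+5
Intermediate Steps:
Q(T) = 2*T*(5 + T) (Q(T) = (2*T)*(5 + T) = 2*T*(5 + T))
h(t) = t**2
f(u) = 2
s = 1/36 (s = 2/((2*4*(5 + 4))) = 2/((2*4*9)) = 2/72 = 2*(1/72) = 1/36 ≈ 0.027778)
N(F, M) = 1/36
U(A) = 1/36
U(-223) - 478449 = 1/36 - 478449 = -17224163/36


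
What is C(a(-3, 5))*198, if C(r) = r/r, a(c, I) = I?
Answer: 198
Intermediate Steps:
C(r) = 1
C(a(-3, 5))*198 = 1*198 = 198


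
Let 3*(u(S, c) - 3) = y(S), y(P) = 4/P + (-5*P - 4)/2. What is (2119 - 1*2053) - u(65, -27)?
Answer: 45947/390 ≈ 117.81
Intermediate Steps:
y(P) = -2 + 4/P - 5*P/2 (y(P) = 4/P + (-4 - 5*P)*(1/2) = 4/P + (-2 - 5*P/2) = -2 + 4/P - 5*P/2)
u(S, c) = 7/3 - 5*S/6 + 4/(3*S) (u(S, c) = 3 + (-2 + 4/S - 5*S/2)/3 = 3 + (-2/3 - 5*S/6 + 4/(3*S)) = 7/3 - 5*S/6 + 4/(3*S))
(2119 - 1*2053) - u(65, -27) = (2119 - 1*2053) - (8 - 5*65**2 + 14*65)/(6*65) = (2119 - 2053) - (8 - 5*4225 + 910)/(6*65) = 66 - (8 - 21125 + 910)/(6*65) = 66 - (-20207)/(6*65) = 66 - 1*(-20207/390) = 66 + 20207/390 = 45947/390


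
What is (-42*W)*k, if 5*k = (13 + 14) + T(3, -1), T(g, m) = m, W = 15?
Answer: -3276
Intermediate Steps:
k = 26/5 (k = ((13 + 14) - 1)/5 = (27 - 1)/5 = (1/5)*26 = 26/5 ≈ 5.2000)
(-42*W)*k = -42*15*(26/5) = -630*26/5 = -3276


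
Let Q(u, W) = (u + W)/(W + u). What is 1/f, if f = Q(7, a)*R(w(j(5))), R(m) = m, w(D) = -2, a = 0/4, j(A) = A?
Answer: -1/2 ≈ -0.50000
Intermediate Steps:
a = 0 (a = 0*(1/4) = 0)
Q(u, W) = 1 (Q(u, W) = (W + u)/(W + u) = 1)
f = -2 (f = 1*(-2) = -2)
1/f = 1/(-2) = -1/2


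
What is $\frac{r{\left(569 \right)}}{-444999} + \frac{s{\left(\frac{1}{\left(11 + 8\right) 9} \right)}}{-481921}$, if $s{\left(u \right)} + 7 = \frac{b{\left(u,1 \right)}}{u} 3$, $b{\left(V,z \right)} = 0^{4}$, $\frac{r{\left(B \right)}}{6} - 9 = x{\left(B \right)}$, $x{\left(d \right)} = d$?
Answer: $- \frac{556062345}{71484787693} \approx -0.0077787$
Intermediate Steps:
$r{\left(B \right)} = 54 + 6 B$
$b{\left(V,z \right)} = 0$
$s{\left(u \right)} = -7$ ($s{\left(u \right)} = -7 + \frac{0}{u} 3 = -7 + 0 \cdot 3 = -7 + 0 = -7$)
$\frac{r{\left(569 \right)}}{-444999} + \frac{s{\left(\frac{1}{\left(11 + 8\right) 9} \right)}}{-481921} = \frac{54 + 6 \cdot 569}{-444999} - \frac{7}{-481921} = \left(54 + 3414\right) \left(- \frac{1}{444999}\right) - - \frac{7}{481921} = 3468 \left(- \frac{1}{444999}\right) + \frac{7}{481921} = - \frac{1156}{148333} + \frac{7}{481921} = - \frac{556062345}{71484787693}$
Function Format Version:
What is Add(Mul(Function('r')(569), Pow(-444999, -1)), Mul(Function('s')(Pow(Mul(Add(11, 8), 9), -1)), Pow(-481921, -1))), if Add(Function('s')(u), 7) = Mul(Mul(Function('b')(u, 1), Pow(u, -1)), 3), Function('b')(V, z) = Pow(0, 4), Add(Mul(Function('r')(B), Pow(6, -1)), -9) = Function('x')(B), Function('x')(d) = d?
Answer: Rational(-556062345, 71484787693) ≈ -0.0077787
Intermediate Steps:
Function('r')(B) = Add(54, Mul(6, B))
Function('b')(V, z) = 0
Function('s')(u) = -7 (Function('s')(u) = Add(-7, Mul(Mul(0, Pow(u, -1)), 3)) = Add(-7, Mul(0, 3)) = Add(-7, 0) = -7)
Add(Mul(Function('r')(569), Pow(-444999, -1)), Mul(Function('s')(Pow(Mul(Add(11, 8), 9), -1)), Pow(-481921, -1))) = Add(Mul(Add(54, Mul(6, 569)), Pow(-444999, -1)), Mul(-7, Pow(-481921, -1))) = Add(Mul(Add(54, 3414), Rational(-1, 444999)), Mul(-7, Rational(-1, 481921))) = Add(Mul(3468, Rational(-1, 444999)), Rational(7, 481921)) = Add(Rational(-1156, 148333), Rational(7, 481921)) = Rational(-556062345, 71484787693)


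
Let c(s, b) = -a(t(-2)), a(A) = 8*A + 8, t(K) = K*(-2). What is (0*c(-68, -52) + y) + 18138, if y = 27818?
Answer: 45956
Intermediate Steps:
t(K) = -2*K
a(A) = 8 + 8*A
c(s, b) = -40 (c(s, b) = -(8 + 8*(-2*(-2))) = -(8 + 8*4) = -(8 + 32) = -1*40 = -40)
(0*c(-68, -52) + y) + 18138 = (0*(-40) + 27818) + 18138 = (0 + 27818) + 18138 = 27818 + 18138 = 45956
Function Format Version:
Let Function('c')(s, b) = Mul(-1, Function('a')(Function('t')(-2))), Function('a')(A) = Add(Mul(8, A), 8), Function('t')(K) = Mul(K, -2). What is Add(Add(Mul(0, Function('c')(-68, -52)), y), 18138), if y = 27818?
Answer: 45956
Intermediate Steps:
Function('t')(K) = Mul(-2, K)
Function('a')(A) = Add(8, Mul(8, A))
Function('c')(s, b) = -40 (Function('c')(s, b) = Mul(-1, Add(8, Mul(8, Mul(-2, -2)))) = Mul(-1, Add(8, Mul(8, 4))) = Mul(-1, Add(8, 32)) = Mul(-1, 40) = -40)
Add(Add(Mul(0, Function('c')(-68, -52)), y), 18138) = Add(Add(Mul(0, -40), 27818), 18138) = Add(Add(0, 27818), 18138) = Add(27818, 18138) = 45956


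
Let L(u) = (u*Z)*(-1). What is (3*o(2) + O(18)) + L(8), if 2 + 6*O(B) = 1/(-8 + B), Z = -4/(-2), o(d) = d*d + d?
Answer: 101/60 ≈ 1.6833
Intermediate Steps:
o(d) = d + d² (o(d) = d² + d = d + d²)
Z = 2 (Z = -4*(-½) = 2)
O(B) = -⅓ + 1/(6*(-8 + B))
L(u) = -2*u (L(u) = (u*2)*(-1) = (2*u)*(-1) = -2*u)
(3*o(2) + O(18)) + L(8) = (3*(2*(1 + 2)) + (17 - 2*18)/(6*(-8 + 18))) - 2*8 = (3*(2*3) + (⅙)*(17 - 36)/10) - 16 = (3*6 + (⅙)*(⅒)*(-19)) - 16 = (18 - 19/60) - 16 = 1061/60 - 16 = 101/60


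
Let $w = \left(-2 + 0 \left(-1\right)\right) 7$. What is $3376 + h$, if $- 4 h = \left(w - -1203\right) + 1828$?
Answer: $\frac{10487}{4} \approx 2621.8$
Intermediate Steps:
$w = -14$ ($w = \left(-2 + 0\right) 7 = \left(-2\right) 7 = -14$)
$h = - \frac{3017}{4}$ ($h = - \frac{\left(-14 - -1203\right) + 1828}{4} = - \frac{\left(-14 + 1203\right) + 1828}{4} = - \frac{1189 + 1828}{4} = \left(- \frac{1}{4}\right) 3017 = - \frac{3017}{4} \approx -754.25$)
$3376 + h = 3376 - \frac{3017}{4} = \frac{10487}{4}$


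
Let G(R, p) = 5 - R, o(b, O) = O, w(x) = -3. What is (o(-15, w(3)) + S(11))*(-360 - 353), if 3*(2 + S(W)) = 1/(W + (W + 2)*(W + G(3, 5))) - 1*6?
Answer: 2694427/540 ≈ 4989.7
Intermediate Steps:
S(W) = -4 + 1/(3*(W + (2 + W)²)) (S(W) = -2 + (1/(W + (W + 2)*(W + (5 - 1*3))) - 1*6)/3 = -2 + (1/(W + (2 + W)*(W + (5 - 3))) - 6)/3 = -2 + (1/(W + (2 + W)*(W + 2)) - 6)/3 = -2 + (1/(W + (2 + W)*(2 + W)) - 6)/3 = -2 + (1/(W + (2 + W)²) - 6)/3 = -2 + (-6 + 1/(W + (2 + W)²))/3 = -2 + (-2 + 1/(3*(W + (2 + W)²))) = -4 + 1/(3*(W + (2 + W)²)))
(o(-15, w(3)) + S(11))*(-360 - 353) = (-3 + (-47 - 60*11 - 12*11²)/(3*(4 + 11² + 5*11)))*(-360 - 353) = (-3 + (-47 - 660 - 12*121)/(3*(4 + 121 + 55)))*(-713) = (-3 + (⅓)*(-47 - 660 - 1452)/180)*(-713) = (-3 + (⅓)*(1/180)*(-2159))*(-713) = (-3 - 2159/540)*(-713) = -3779/540*(-713) = 2694427/540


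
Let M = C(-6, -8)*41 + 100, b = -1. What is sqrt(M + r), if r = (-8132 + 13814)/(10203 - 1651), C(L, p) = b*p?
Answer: sqrt(1959443861)/2138 ≈ 20.704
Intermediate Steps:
C(L, p) = -p
r = 2841/4276 (r = 5682/8552 = 5682*(1/8552) = 2841/4276 ≈ 0.66441)
M = 428 (M = -1*(-8)*41 + 100 = 8*41 + 100 = 328 + 100 = 428)
sqrt(M + r) = sqrt(428 + 2841/4276) = sqrt(1832969/4276) = sqrt(1959443861)/2138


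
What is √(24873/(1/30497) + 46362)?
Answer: 13*√4488747 ≈ 27543.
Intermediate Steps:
√(24873/(1/30497) + 46362) = √(24873*30497 + 46362) = √(758551881 + 46362) = √758598243 = 13*√4488747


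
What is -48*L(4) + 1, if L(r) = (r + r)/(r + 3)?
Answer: -377/7 ≈ -53.857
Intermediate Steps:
L(r) = 2*r/(3 + r) (L(r) = (2*r)/(3 + r) = 2*r/(3 + r))
-48*L(4) + 1 = -96*4/(3 + 4) + 1 = -96*4/7 + 1 = -48*8/7 + 1 = -384/7 + 1 = -377/7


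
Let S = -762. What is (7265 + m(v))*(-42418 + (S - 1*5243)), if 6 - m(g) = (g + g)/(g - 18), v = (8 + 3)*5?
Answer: -13021767891/37 ≈ -3.5194e+8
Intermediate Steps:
v = 55 (v = 11*5 = 55)
m(g) = 6 - 2*g/(-18 + g) (m(g) = 6 - (g + g)/(g - 18) = 6 - 2*g/(-18 + g))
(7265 + m(v))*(-42418 + (S - 1*5243)) = (7265 + 4*(-27 + 55)/(-18 + 55))*(-42418 + (-762 - 1*5243)) = (7265 + 4*28/37)*(-42418 + (-762 - 5243)) = (7265 + 4*(1/37)*28)*(-42418 - 6005) = (7265 + 112/37)*(-48423) = (268917/37)*(-48423) = -13021767891/37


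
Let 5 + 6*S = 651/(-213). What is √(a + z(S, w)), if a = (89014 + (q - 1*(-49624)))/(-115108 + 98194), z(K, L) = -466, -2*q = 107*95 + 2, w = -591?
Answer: I*√135573803349/16914 ≈ 21.769*I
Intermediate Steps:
S = -286/213 (S = -⅚ + (651/(-213))/6 = -⅚ + (651*(-1/213))/6 = -⅚ + (⅙)*(-217/71) = -⅚ - 217/426 = -286/213 ≈ -1.3427)
q = -10167/2 (q = -(107*95 + 2)/2 = -(10165 + 2)/2 = -½*10167 = -10167/2 ≈ -5083.5)
a = -267109/33828 (a = (89014 + (-10167/2 - 1*(-49624)))/(-115108 + 98194) = (89014 + (-10167/2 + 49624))/(-16914) = (89014 + 89081/2)*(-1/16914) = (267109/2)*(-1/16914) = -267109/33828 ≈ -7.8961)
√(a + z(S, w)) = √(-267109/33828 - 466) = √(-16030957/33828) = I*√135573803349/16914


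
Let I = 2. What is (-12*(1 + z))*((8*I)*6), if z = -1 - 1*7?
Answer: 8064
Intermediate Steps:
z = -8 (z = -1 - 7 = -8)
(-12*(1 + z))*((8*I)*6) = (-12*(1 - 8))*((8*2)*6) = (-12*(-7))*(16*6) = 84*96 = 8064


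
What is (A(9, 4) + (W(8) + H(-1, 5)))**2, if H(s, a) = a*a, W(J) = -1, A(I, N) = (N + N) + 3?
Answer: 1225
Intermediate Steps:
A(I, N) = 3 + 2*N (A(I, N) = 2*N + 3 = 3 + 2*N)
H(s, a) = a**2
(A(9, 4) + (W(8) + H(-1, 5)))**2 = ((3 + 2*4) + (-1 + 5**2))**2 = ((3 + 8) + (-1 + 25))**2 = (11 + 24)**2 = 35**2 = 1225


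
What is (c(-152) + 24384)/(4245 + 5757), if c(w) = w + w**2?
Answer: 23668/5001 ≈ 4.7327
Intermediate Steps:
(c(-152) + 24384)/(4245 + 5757) = (-152*(1 - 152) + 24384)/(4245 + 5757) = (-152*(-151) + 24384)/10002 = (22952 + 24384)*(1/10002) = 47336*(1/10002) = 23668/5001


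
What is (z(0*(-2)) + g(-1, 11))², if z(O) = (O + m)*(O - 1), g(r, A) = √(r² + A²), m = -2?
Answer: (2 + √122)² ≈ 170.18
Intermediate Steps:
g(r, A) = √(A² + r²)
z(O) = (-1 + O)*(-2 + O) (z(O) = (O - 2)*(O - 1) = (-2 + O)*(-1 + O) = (-1 + O)*(-2 + O))
(z(0*(-2)) + g(-1, 11))² = ((2 + (0*(-2))² - 0*(-2)) + √(11² + (-1)²))² = ((2 + 0² - 3*0) + √(121 + 1))² = ((2 + 0 + 0) + √122)² = (2 + √122)²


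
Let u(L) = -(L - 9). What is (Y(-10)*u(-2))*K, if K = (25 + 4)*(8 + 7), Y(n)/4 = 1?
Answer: 19140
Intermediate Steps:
Y(n) = 4 (Y(n) = 4*1 = 4)
u(L) = 9 - L (u(L) = -(-9 + L) = 9 - L)
K = 435 (K = 29*15 = 435)
(Y(-10)*u(-2))*K = (4*(9 - 1*(-2)))*435 = (4*(9 + 2))*435 = (4*11)*435 = 44*435 = 19140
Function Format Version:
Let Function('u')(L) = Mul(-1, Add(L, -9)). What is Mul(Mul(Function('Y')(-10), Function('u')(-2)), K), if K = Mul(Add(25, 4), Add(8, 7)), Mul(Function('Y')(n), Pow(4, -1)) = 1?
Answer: 19140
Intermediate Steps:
Function('Y')(n) = 4 (Function('Y')(n) = Mul(4, 1) = 4)
Function('u')(L) = Add(9, Mul(-1, L)) (Function('u')(L) = Mul(-1, Add(-9, L)) = Add(9, Mul(-1, L)))
K = 435 (K = Mul(29, 15) = 435)
Mul(Mul(Function('Y')(-10), Function('u')(-2)), K) = Mul(Mul(4, Add(9, Mul(-1, -2))), 435) = Mul(Mul(4, Add(9, 2)), 435) = Mul(Mul(4, 11), 435) = Mul(44, 435) = 19140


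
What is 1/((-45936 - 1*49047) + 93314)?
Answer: -1/1669 ≈ -0.00059916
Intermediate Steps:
1/((-45936 - 1*49047) + 93314) = 1/((-45936 - 49047) + 93314) = 1/(-94983 + 93314) = 1/(-1669) = -1/1669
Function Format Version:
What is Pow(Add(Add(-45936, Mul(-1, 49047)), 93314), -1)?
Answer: Rational(-1, 1669) ≈ -0.00059916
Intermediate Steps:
Pow(Add(Add(-45936, Mul(-1, 49047)), 93314), -1) = Pow(Add(Add(-45936, -49047), 93314), -1) = Pow(Add(-94983, 93314), -1) = Pow(-1669, -1) = Rational(-1, 1669)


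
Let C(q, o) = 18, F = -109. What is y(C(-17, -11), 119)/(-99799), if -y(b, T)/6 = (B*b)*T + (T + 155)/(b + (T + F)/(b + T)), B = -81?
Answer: -644330121/61775581 ≈ -10.430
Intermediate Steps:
y(b, T) = -6*(155 + T)/(b + (-109 + T)/(T + b)) + 486*T*b (y(b, T) = -6*((-81*b)*T + (T + 155)/(b + (T - 109)/(b + T))) = -6*(-81*T*b + (155 + T)/(b + (-109 + T)/(T + b))) = -6*((155 + T)/(b + (-109 + T)/(T + b)) - 81*T*b) = -6*(155 + T)/(b + (-109 + T)/(T + b)) + 486*T*b)
y(C(-17, -11), 119)/(-99799) = (6*(-1*119² - 155*119 - 155*18 - 8830*119*18 + 81*119*18³ + 81*18*119² + 81*119²*18²)/(-109 + 119 + 18² + 119*18))/(-99799) = (6*(-1*14161 - 18445 - 2790 - 18913860 + 81*119*5832 + 81*18*14161 + 81*14161*324)/(-109 + 119 + 324 + 2142))*(-1/99799) = (6*(-14161 - 18445 - 2790 - 18913860 + 56214648 + 20646738 + 371641284)/2476)*(-1/99799) = (6*(1/2476)*429553414)*(-1/99799) = (644330121/619)*(-1/99799) = -644330121/61775581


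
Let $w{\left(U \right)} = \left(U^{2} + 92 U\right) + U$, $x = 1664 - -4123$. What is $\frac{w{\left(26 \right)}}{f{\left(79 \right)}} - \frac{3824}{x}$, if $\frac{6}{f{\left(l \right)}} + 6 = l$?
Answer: $\frac{217840075}{5787} \approx 37643.0$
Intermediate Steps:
$x = 5787$ ($x = 1664 + 4123 = 5787$)
$f{\left(l \right)} = \frac{6}{-6 + l}$
$w{\left(U \right)} = U^{2} + 93 U$
$\frac{w{\left(26 \right)}}{f{\left(79 \right)}} - \frac{3824}{x} = \frac{26 \left(93 + 26\right)}{6 \frac{1}{-6 + 79}} - \frac{3824}{5787} = \frac{26 \cdot 119}{6 \cdot \frac{1}{73}} - \frac{3824}{5787} = \frac{3094}{6 \cdot \frac{1}{73}} - \frac{3824}{5787} = \frac{3094}{\frac{6}{73}} - \frac{3824}{5787} = 3094 \cdot \frac{73}{6} - \frac{3824}{5787} = \frac{112931}{3} - \frac{3824}{5787} = \frac{217840075}{5787}$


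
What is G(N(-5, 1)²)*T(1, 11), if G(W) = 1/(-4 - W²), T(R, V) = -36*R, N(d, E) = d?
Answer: 36/629 ≈ 0.057234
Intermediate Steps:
G(N(-5, 1)²)*T(1, 11) = (-1/(4 + ((-5)²)²))*(-36*1) = -1/(4 + 25²)*(-36) = -1/(4 + 625)*(-36) = -1/629*(-36) = 36/629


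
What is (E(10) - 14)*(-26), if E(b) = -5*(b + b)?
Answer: 2964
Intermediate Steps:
E(b) = -10*b
(E(10) - 14)*(-26) = (-10*10 - 14)*(-26) = (-100 - 14)*(-26) = -114*(-26) = 2964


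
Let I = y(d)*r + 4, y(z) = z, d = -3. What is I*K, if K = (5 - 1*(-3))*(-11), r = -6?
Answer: -1936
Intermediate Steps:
I = 22 (I = -3*(-6) + 4 = 18 + 4 = 22)
K = -88 (K = (5 + 3)*(-11) = 8*(-11) = -88)
I*K = 22*(-88) = -1936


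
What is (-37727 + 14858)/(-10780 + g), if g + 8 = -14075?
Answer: 22869/24863 ≈ 0.91980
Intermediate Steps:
g = -14083 (g = -8 - 14075 = -14083)
(-37727 + 14858)/(-10780 + g) = (-37727 + 14858)/(-10780 - 14083) = -22869/(-24863) = -22869*(-1/24863) = 22869/24863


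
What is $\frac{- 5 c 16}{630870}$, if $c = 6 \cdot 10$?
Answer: $- \frac{160}{21029} \approx -0.0076085$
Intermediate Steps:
$c = 60$
$\frac{- 5 c 16}{630870} = \frac{\left(-5\right) 60 \cdot 16}{630870} = \left(-300\right) 16 \cdot \frac{1}{630870} = \left(-4800\right) \frac{1}{630870} = - \frac{160}{21029}$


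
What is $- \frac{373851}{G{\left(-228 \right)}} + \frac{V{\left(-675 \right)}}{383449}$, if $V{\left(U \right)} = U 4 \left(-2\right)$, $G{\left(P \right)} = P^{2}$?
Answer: $- \frac{15896897611}{2214801424} \approx -7.1776$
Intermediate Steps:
$V{\left(U \right)} = - 8 U$ ($V{\left(U \right)} = 4 U \left(-2\right) = - 8 U$)
$- \frac{373851}{G{\left(-228 \right)}} + \frac{V{\left(-675 \right)}}{383449} = - \frac{373851}{\left(-228\right)^{2}} + \frac{\left(-8\right) \left(-675\right)}{383449} = - \frac{373851}{51984} + 5400 \cdot \frac{1}{383449} = \left(-373851\right) \frac{1}{51984} + \frac{5400}{383449} = - \frac{41539}{5776} + \frac{5400}{383449} = - \frac{15896897611}{2214801424}$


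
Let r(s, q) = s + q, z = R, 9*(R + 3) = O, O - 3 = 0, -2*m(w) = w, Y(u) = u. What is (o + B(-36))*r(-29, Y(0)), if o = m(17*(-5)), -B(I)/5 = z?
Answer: -9715/6 ≈ -1619.2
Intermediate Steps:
m(w) = -w/2
O = 3 (O = 3 + 0 = 3)
R = -8/3 (R = -3 + (⅑)*3 = -3 + ⅓ = -8/3 ≈ -2.6667)
z = -8/3 ≈ -2.6667
B(I) = 40/3 (B(I) = -5*(-8/3) = 40/3)
o = 85/2 (o = -17*(-5)/2 = -½*(-85) = 85/2 ≈ 42.500)
r(s, q) = q + s
(o + B(-36))*r(-29, Y(0)) = (85/2 + 40/3)*(0 - 29) = (335/6)*(-29) = -9715/6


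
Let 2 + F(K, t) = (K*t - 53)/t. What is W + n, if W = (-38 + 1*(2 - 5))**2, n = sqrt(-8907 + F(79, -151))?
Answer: 1681 + I*sqrt(201324827)/151 ≈ 1681.0 + 93.966*I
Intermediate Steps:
F(K, t) = -2 + (-53 + K*t)/t (F(K, t) = -2 + (K*t - 53)/t = -2 + (-53 + K*t)/t)
n = I*sqrt(201324827)/151 (n = sqrt(-8907 + (-2 + 79 - 53/(-151))) = sqrt(-8907 + (-2 + 79 - 53*(-1/151))) = sqrt(-8907 + (-2 + 79 + 53/151)) = sqrt(-8907 + 11680/151) = sqrt(-1333277/151) = I*sqrt(201324827)/151 ≈ 93.966*I)
W = 1681 (W = (-38 + 1*(-3))**2 = (-38 - 3)**2 = (-41)**2 = 1681)
W + n = 1681 + I*sqrt(201324827)/151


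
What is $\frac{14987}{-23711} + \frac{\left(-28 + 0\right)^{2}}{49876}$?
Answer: $- \frac{182225547}{295652459} \approx -0.61635$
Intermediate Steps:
$\frac{14987}{-23711} + \frac{\left(-28 + 0\right)^{2}}{49876} = 14987 \left(- \frac{1}{23711}\right) + \left(-28\right)^{2} \cdot \frac{1}{49876} = - \frac{14987}{23711} + 784 \cdot \frac{1}{49876} = - \frac{14987}{23711} + \frac{196}{12469} = - \frac{182225547}{295652459}$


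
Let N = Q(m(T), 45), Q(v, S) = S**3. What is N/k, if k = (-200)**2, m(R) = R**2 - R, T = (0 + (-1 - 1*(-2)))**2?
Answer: 729/320 ≈ 2.2781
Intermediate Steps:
T = 1 (T = (0 + (-1 + 2))**2 = (0 + 1)**2 = 1**2 = 1)
k = 40000
N = 91125 (N = 45**3 = 91125)
N/k = 91125/40000 = 91125*(1/40000) = 729/320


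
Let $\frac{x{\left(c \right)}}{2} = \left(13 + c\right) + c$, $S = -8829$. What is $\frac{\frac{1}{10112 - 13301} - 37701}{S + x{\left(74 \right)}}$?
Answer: $\frac{120228490}{27128823} \approx 4.4318$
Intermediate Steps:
$x{\left(c \right)} = 26 + 4 c$ ($x{\left(c \right)} = 2 \left(\left(13 + c\right) + c\right) = 2 \left(13 + 2 c\right) = 26 + 4 c$)
$\frac{\frac{1}{10112 - 13301} - 37701}{S + x{\left(74 \right)}} = \frac{\frac{1}{10112 - 13301} - 37701}{-8829 + \left(26 + 4 \cdot 74\right)} = \frac{\frac{1}{-3189} - 37701}{-8829 + \left(26 + 296\right)} = \frac{- \frac{1}{3189} - 37701}{-8829 + 322} = - \frac{120228490}{3189 \left(-8507\right)} = \left(- \frac{120228490}{3189}\right) \left(- \frac{1}{8507}\right) = \frac{120228490}{27128823}$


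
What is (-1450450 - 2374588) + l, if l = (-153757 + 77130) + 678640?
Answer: -3223025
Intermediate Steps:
l = 602013 (l = -76627 + 678640 = 602013)
(-1450450 - 2374588) + l = (-1450450 - 2374588) + 602013 = -3825038 + 602013 = -3223025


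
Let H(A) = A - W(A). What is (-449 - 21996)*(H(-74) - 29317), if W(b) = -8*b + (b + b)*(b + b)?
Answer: 1164603715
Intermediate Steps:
W(b) = -8*b + 4*b² (W(b) = -8*b + (2*b)*(2*b) = -8*b + 4*b²)
H(A) = A - 4*A*(-2 + A)
(-449 - 21996)*(H(-74) - 29317) = (-449 - 21996)*(-74*(9 - 4*(-74)) - 29317) = -22445*(-74*(9 + 296) - 29317) = -22445*(-74*305 - 29317) = -22445*(-22570 - 29317) = -22445*(-51887) = 1164603715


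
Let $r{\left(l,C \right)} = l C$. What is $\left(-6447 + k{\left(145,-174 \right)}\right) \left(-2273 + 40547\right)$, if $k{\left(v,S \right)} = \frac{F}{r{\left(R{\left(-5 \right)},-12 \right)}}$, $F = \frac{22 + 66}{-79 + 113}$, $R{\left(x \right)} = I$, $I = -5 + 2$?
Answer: $- \frac{12584236040}{51} \approx -2.4675 \cdot 10^{8}$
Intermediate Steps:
$I = -3$
$R{\left(x \right)} = -3$
$r{\left(l,C \right)} = C l$
$F = \frac{44}{17}$ ($F = \frac{88}{34} = 88 \cdot \frac{1}{34} = \frac{44}{17} \approx 2.5882$)
$k{\left(v,S \right)} = \frac{11}{153}$ ($k{\left(v,S \right)} = \frac{44}{17 \left(\left(-12\right) \left(-3\right)\right)} = \frac{44}{17 \cdot 36} = \frac{44}{17} \cdot \frac{1}{36} = \frac{11}{153}$)
$\left(-6447 + k{\left(145,-174 \right)}\right) \left(-2273 + 40547\right) = \left(-6447 + \frac{11}{153}\right) \left(-2273 + 40547\right) = \left(- \frac{986380}{153}\right) 38274 = - \frac{12584236040}{51}$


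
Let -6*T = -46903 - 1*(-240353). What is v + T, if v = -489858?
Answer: -1566299/3 ≈ -5.2210e+5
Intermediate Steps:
T = -96725/3 (T = -(-46903 - 1*(-240353))/6 = -(-46903 + 240353)/6 = -⅙*193450 = -96725/3 ≈ -32242.)
v + T = -489858 - 96725/3 = -1566299/3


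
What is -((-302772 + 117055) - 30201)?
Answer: 215918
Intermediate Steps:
-((-302772 + 117055) - 30201) = -(-185717 - 30201) = -1*(-215918) = 215918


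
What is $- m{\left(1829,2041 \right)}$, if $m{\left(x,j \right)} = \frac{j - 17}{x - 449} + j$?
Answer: $- \frac{30637}{15} \approx -2042.5$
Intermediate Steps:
$m{\left(x,j \right)} = j + \frac{-17 + j}{-449 + x}$ ($m{\left(x,j \right)} = \frac{-17 + j}{-449 + x} + j = j + \frac{-17 + j}{-449 + x}$)
$- m{\left(1829,2041 \right)} = - \frac{-17 - 914368 + 2041 \cdot 1829}{-449 + 1829} = - \frac{-17 - 914368 + 3732989}{1380} = - \frac{2818604}{1380} = \left(-1\right) \frac{30637}{15} = - \frac{30637}{15}$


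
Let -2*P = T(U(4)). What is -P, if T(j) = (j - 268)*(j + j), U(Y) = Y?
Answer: -1056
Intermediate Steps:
T(j) = 2*j*(-268 + j) (T(j) = (-268 + j)*(2*j) = 2*j*(-268 + j))
P = 1056 (P = -4*(-268 + 4) = -4*(-264) = -½*(-2112) = 1056)
-P = -1*1056 = -1056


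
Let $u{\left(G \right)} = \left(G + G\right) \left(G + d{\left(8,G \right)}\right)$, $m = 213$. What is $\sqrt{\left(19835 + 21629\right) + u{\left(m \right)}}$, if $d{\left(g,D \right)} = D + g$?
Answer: $2 \sqrt{56587} \approx 475.76$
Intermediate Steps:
$u{\left(G \right)} = 2 G \left(8 + 2 G\right)$ ($u{\left(G \right)} = \left(G + G\right) \left(G + \left(G + 8\right)\right) = 2 G \left(G + \left(8 + G\right)\right) = 2 G \left(8 + 2 G\right)$)
$\sqrt{\left(19835 + 21629\right) + u{\left(m \right)}} = \sqrt{\left(19835 + 21629\right) + 4 \cdot 213 \left(4 + 213\right)} = \sqrt{41464 + 4 \cdot 213 \cdot 217} = \sqrt{41464 + 184884} = \sqrt{226348} = 2 \sqrt{56587}$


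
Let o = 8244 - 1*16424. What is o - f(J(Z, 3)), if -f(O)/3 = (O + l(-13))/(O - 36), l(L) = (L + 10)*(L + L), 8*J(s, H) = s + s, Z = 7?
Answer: -1121617/137 ≈ -8187.0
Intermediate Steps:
J(s, H) = s/4 (J(s, H) = (s + s)/8 = (2*s)/8 = s/4)
o = -8180 (o = 8244 - 16424 = -8180)
l(L) = 2*L*(10 + L) (l(L) = (10 + L)*(2*L) = 2*L*(10 + L))
f(O) = -3*(78 + O)/(-36 + O) (f(O) = -3*(O + 2*(-13)*(10 - 13))/(O - 36) = -3*(O + 2*(-13)*(-3))/(-36 + O) = -3*(O + 78)/(-36 + O) = -3*(78 + O)/(-36 + O))
o - f(J(Z, 3)) = -8180 - 3*(-78 - 7/4)/(-36 + (¼)*7) = -8180 - 3*(-78 - 1*7/4)/(-36 + 7/4) = -8180 - 3*(-78 - 7/4)/(-137/4) = -8180 - 3*(-4)*(-319)/(137*4) = -8180 - 1*957/137 = -8180 - 957/137 = -1121617/137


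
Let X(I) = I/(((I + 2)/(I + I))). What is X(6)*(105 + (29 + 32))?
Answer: 1494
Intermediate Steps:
X(I) = 2*I**2/(2 + I) (X(I) = I/(((2 + I)/((2*I)))) = I/(((2 + I)*(1/(2*I)))) = I/(((2 + I)/(2*I))) = I*(2*I/(2 + I)) = 2*I**2/(2 + I))
X(6)*(105 + (29 + 32)) = (2*6**2/(2 + 6))*(105 + (29 + 32)) = (2*36/8)*(105 + 61) = (2*36*(1/8))*166 = 9*166 = 1494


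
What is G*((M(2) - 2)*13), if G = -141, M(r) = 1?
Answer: 1833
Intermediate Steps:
G*((M(2) - 2)*13) = -141*(1 - 2)*13 = -(-141)*13 = -141*(-13) = 1833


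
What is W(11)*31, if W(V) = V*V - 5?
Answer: 3596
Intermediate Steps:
W(V) = -5 + V² (W(V) = V² - 5 = -5 + V²)
W(11)*31 = (-5 + 11²)*31 = (-5 + 121)*31 = 116*31 = 3596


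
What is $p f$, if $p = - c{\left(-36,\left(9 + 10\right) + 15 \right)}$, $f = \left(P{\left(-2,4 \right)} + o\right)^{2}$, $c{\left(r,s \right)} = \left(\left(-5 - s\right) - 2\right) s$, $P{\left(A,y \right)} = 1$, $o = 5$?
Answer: $50184$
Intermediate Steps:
$c{\left(r,s \right)} = s \left(-7 - s\right)$ ($c{\left(r,s \right)} = \left(-7 - s\right) s = s \left(-7 - s\right)$)
$f = 36$ ($f = \left(1 + 5\right)^{2} = 6^{2} = 36$)
$p = 1394$ ($p = - \left(-1\right) \left(\left(9 + 10\right) + 15\right) \left(7 + \left(\left(9 + 10\right) + 15\right)\right) = - \left(-1\right) \left(19 + 15\right) \left(7 + \left(19 + 15\right)\right) = - \left(-1\right) 34 \left(7 + 34\right) = - \left(-1\right) 34 \cdot 41 = \left(-1\right) \left(-1394\right) = 1394$)
$p f = 1394 \cdot 36 = 50184$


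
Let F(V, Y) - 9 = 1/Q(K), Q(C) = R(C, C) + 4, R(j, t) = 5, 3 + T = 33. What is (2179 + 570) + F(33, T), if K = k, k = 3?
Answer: 24823/9 ≈ 2758.1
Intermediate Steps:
T = 30 (T = -3 + 33 = 30)
K = 3
Q(C) = 9 (Q(C) = 5 + 4 = 9)
F(V, Y) = 82/9 (F(V, Y) = 9 + 1/9 = 9 + ⅑ = 82/9)
(2179 + 570) + F(33, T) = (2179 + 570) + 82/9 = 2749 + 82/9 = 24823/9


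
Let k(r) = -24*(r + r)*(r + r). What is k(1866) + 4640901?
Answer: -329626875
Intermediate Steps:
k(r) = -96*r² (k(r) = -24*2*r*2*r = -96*r²)
k(1866) + 4640901 = -96*1866² + 4640901 = -96*3481956 + 4640901 = -334267776 + 4640901 = -329626875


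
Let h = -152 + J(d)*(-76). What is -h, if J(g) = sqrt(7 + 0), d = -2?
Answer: 152 + 76*sqrt(7) ≈ 353.08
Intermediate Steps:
J(g) = sqrt(7)
h = -152 - 76*sqrt(7) (h = -152 + sqrt(7)*(-76) = -152 - 76*sqrt(7) ≈ -353.08)
-h = -(-152 - 76*sqrt(7)) = 152 + 76*sqrt(7)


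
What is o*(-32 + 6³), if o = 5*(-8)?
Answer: -7360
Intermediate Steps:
o = -40
o*(-32 + 6³) = -40*(-32 + 6³) = -40*(-32 + 216) = -40*184 = -7360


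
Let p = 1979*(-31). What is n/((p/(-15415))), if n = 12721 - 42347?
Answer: -456684790/61349 ≈ -7444.0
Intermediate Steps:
p = -61349
n = -29626
n/((p/(-15415))) = -29626/((-61349/(-15415))) = -29626/((-61349*(-1/15415))) = -29626/61349/15415 = -29626*15415/61349 = -456684790/61349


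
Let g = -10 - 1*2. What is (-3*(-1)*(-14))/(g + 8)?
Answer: 21/2 ≈ 10.500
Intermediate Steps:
g = -12 (g = -10 - 2 = -12)
(-3*(-1)*(-14))/(g + 8) = (-3*(-1)*(-14))/(-12 + 8) = (3*(-14))/(-4) = -42*(-¼) = 21/2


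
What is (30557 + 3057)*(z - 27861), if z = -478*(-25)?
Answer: -534832354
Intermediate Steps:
z = 11950
(30557 + 3057)*(z - 27861) = (30557 + 3057)*(11950 - 27861) = 33614*(-15911) = -534832354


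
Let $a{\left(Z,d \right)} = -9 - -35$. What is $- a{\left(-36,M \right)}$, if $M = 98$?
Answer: $-26$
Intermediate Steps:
$a{\left(Z,d \right)} = 26$ ($a{\left(Z,d \right)} = -9 + 35 = 26$)
$- a{\left(-36,M \right)} = \left(-1\right) 26 = -26$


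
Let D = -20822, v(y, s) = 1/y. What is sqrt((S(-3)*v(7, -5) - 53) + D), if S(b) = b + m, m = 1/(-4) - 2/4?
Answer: I*sqrt(4091605)/14 ≈ 144.48*I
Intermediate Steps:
m = -3/4 (m = 1*(-1/4) - 2*1/4 = -1/4 - 1/2 = -3/4 ≈ -0.75000)
S(b) = -3/4 + b (S(b) = b - 3/4 = -3/4 + b)
sqrt((S(-3)*v(7, -5) - 53) + D) = sqrt(((-3/4 - 3)/7 - 53) - 20822) = sqrt((-15/4*1/7 - 53) - 20822) = sqrt((-15/28 - 53) - 20822) = sqrt(-1499/28 - 20822) = sqrt(-584515/28) = I*sqrt(4091605)/14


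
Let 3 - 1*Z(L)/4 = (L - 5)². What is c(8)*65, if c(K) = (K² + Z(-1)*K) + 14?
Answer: -63570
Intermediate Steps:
Z(L) = 12 - 4*(-5 + L)² (Z(L) = 12 - 4*(L - 5)² = 12 - 4*(-5 + L)²)
c(K) = 14 + K² - 132*K (c(K) = (K² + (12 - 4*(-5 - 1)²)*K) + 14 = (K² + (12 - 4*(-6)²)*K) + 14 = (K² + (12 - 4*36)*K) + 14 = (K² + (12 - 144)*K) + 14 = (K² - 132*K) + 14 = 14 + K² - 132*K)
c(8)*65 = (14 + 8² - 132*8)*65 = (14 + 64 - 1056)*65 = -978*65 = -63570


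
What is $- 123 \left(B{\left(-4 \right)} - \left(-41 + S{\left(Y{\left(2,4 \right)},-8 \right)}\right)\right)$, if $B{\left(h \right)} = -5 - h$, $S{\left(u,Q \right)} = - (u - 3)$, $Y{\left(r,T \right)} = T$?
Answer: $-5043$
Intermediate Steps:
$S{\left(u,Q \right)} = 3 - u$ ($S{\left(u,Q \right)} = - (u - 3) = - (-3 + u) = 3 - u$)
$- 123 \left(B{\left(-4 \right)} - \left(-41 + S{\left(Y{\left(2,4 \right)},-8 \right)}\right)\right) = - 123 \left(\left(-5 - -4\right) + \left(41 - \left(3 - 4\right)\right)\right) = - 123 \left(\left(-5 + 4\right) + \left(41 - \left(3 - 4\right)\right)\right) = - 123 \left(-1 + \left(41 - -1\right)\right) = - 123 \left(-1 + \left(41 + 1\right)\right) = - 123 \left(-1 + 42\right) = \left(-123\right) 41 = -5043$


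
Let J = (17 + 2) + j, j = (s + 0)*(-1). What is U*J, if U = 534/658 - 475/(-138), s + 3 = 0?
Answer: 2124331/22701 ≈ 93.579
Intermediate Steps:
s = -3 (s = -3 + 0 = -3)
j = 3 (j = (-3 + 0)*(-1) = -3*(-1) = 3)
J = 22 (J = (17 + 2) + 3 = 19 + 3 = 22)
U = 193121/45402 (U = 534*(1/658) - 475*(-1/138) = 267/329 + 475/138 = 193121/45402 ≈ 4.2536)
U*J = (193121/45402)*22 = 2124331/22701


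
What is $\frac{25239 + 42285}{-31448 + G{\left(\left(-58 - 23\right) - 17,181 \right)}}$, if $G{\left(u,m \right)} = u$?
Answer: $- \frac{33762}{15773} \approx -2.1405$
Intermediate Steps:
$\frac{25239 + 42285}{-31448 + G{\left(\left(-58 - 23\right) - 17,181 \right)}} = \frac{25239 + 42285}{-31448 - 98} = \frac{67524}{-31448 - 98} = \frac{67524}{-31546} = 67524 \left(- \frac{1}{31546}\right) = - \frac{33762}{15773}$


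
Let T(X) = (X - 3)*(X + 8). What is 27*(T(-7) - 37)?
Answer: -1269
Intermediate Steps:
T(X) = (-3 + X)*(8 + X)
27*(T(-7) - 37) = 27*((-24 + (-7)**2 + 5*(-7)) - 37) = 27*((-24 + 49 - 35) - 37) = 27*(-10 - 37) = 27*(-47) = -1269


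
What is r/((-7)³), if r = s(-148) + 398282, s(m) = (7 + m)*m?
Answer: -419150/343 ≈ -1222.0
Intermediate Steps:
s(m) = m*(7 + m)
r = 419150 (r = -148*(7 - 148) + 398282 = -148*(-141) + 398282 = 20868 + 398282 = 419150)
r/((-7)³) = 419150/((-7)³) = 419150/(-343) = 419150*(-1/343) = -419150/343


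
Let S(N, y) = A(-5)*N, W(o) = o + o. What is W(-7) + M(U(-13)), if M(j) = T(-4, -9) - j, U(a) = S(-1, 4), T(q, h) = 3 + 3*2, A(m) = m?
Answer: -10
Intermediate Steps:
W(o) = 2*o
T(q, h) = 9 (T(q, h) = 3 + 6 = 9)
S(N, y) = -5*N
U(a) = 5 (U(a) = -5*(-1) = 5)
M(j) = 9 - j
W(-7) + M(U(-13)) = 2*(-7) + (9 - 1*5) = -14 + (9 - 5) = -14 + 4 = -10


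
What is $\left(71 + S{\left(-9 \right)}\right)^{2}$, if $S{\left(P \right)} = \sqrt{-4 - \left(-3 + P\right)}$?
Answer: $5049 + 284 \sqrt{2} \approx 5450.6$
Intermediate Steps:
$S{\left(P \right)} = \sqrt{-1 - P}$
$\left(71 + S{\left(-9 \right)}\right)^{2} = \left(71 + \sqrt{-1 - -9}\right)^{2} = \left(71 + \sqrt{-1 + 9}\right)^{2} = \left(71 + \sqrt{8}\right)^{2} = \left(71 + 2 \sqrt{2}\right)^{2}$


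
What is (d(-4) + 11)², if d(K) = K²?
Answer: 729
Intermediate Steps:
(d(-4) + 11)² = ((-4)² + 11)² = (16 + 11)² = 27² = 729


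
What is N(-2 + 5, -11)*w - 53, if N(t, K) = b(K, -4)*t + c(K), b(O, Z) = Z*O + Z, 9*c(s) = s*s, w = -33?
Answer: -13370/3 ≈ -4456.7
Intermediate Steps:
c(s) = s**2/9 (c(s) = (s*s)/9 = s**2/9)
b(O, Z) = Z + O*Z (b(O, Z) = O*Z + Z = Z + O*Z)
N(t, K) = K**2/9 + t*(-4 - 4*K) (N(t, K) = (-4*(1 + K))*t + K**2/9 = (-4 - 4*K)*t + K**2/9 = t*(-4 - 4*K) + K**2/9 = K**2/9 + t*(-4 - 4*K))
N(-2 + 5, -11)*w - 53 = ((1/9)*(-11)**2 - 4*(-2 + 5)*(1 - 11))*(-33) - 53 = ((1/9)*121 - 4*3*(-10))*(-33) - 53 = (121/9 + 120)*(-33) - 53 = (1201/9)*(-33) - 53 = -13211/3 - 53 = -13370/3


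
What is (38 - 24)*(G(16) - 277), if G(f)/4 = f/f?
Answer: -3822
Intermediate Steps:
G(f) = 4 (G(f) = 4*(f/f) = 4*1 = 4)
(38 - 24)*(G(16) - 277) = (38 - 24)*(4 - 277) = 14*(-273) = -3822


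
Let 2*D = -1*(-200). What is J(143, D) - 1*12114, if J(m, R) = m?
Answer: -11971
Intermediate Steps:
D = 100 (D = (-1*(-200))/2 = (½)*200 = 100)
J(143, D) - 1*12114 = 143 - 1*12114 = 143 - 12114 = -11971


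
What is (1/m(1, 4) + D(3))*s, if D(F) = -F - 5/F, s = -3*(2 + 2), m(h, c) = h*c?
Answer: 53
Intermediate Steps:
m(h, c) = c*h
s = -12 (s = -3*4 = -12)
(1/m(1, 4) + D(3))*s = (1/(4*1) + (-1*3 - 5/3))*(-12) = (1/4 + (-3 - 5*⅓))*(-12) = (¼ + (-3 - 5/3))*(-12) = (¼ - 14/3)*(-12) = -53/12*(-12) = 53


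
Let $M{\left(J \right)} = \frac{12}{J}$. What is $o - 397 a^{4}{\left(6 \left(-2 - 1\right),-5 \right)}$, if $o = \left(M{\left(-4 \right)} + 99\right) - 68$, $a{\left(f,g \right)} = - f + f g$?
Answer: $-54011411684$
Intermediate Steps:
$o = 28$ ($o = \left(\frac{12}{-4} + 99\right) - 68 = \left(12 \left(- \frac{1}{4}\right) + 99\right) - 68 = \left(-3 + 99\right) - 68 = 96 - 68 = 28$)
$o - 397 a^{4}{\left(6 \left(-2 - 1\right),-5 \right)} = 28 - 397 \left(6 \left(-2 - 1\right) \left(-1 - 5\right)\right)^{4} = 28 - 397 \left(6 \left(-3\right) \left(-6\right)\right)^{4} = 28 - 397 \left(\left(-18\right) \left(-6\right)\right)^{4} = 28 - 397 \cdot 108^{4} = 28 - 54011411712 = -54011411684$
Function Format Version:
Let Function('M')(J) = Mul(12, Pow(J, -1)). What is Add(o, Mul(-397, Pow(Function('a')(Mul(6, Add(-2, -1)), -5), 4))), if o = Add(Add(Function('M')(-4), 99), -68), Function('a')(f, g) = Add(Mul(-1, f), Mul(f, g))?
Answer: -54011411684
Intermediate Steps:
o = 28 (o = Add(Add(Mul(12, Pow(-4, -1)), 99), -68) = Add(Add(Mul(12, Rational(-1, 4)), 99), -68) = Add(Add(-3, 99), -68) = Add(96, -68) = 28)
Add(o, Mul(-397, Pow(Function('a')(Mul(6, Add(-2, -1)), -5), 4))) = Add(28, Mul(-397, Pow(Mul(Mul(6, Add(-2, -1)), Add(-1, -5)), 4))) = Add(28, Mul(-397, Pow(Mul(Mul(6, -3), -6), 4))) = Add(28, Mul(-397, Pow(Mul(-18, -6), 4))) = Add(28, Mul(-397, Pow(108, 4))) = Add(28, Mul(-397, 136048896)) = Add(28, -54011411712) = -54011411684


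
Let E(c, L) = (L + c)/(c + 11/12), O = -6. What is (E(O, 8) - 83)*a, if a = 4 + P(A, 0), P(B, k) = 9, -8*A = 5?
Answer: -66131/61 ≈ -1084.1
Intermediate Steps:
A = -5/8 (A = -⅛*5 = -5/8 ≈ -0.62500)
E(c, L) = (L + c)/(11/12 + c) (E(c, L) = (L + c)/(c + 11*(1/12)) = (L + c)/(c + 11/12) = (L + c)/(11/12 + c))
a = 13 (a = 4 + 9 = 13)
(E(O, 8) - 83)*a = (12*(8 - 6)/(11 + 12*(-6)) - 83)*13 = (12*2/(11 - 72) - 83)*13 = (12*2/(-61) - 83)*13 = (12*(-1/61)*2 - 83)*13 = (-24/61 - 83)*13 = -5087/61*13 = -66131/61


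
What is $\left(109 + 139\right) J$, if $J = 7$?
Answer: $1736$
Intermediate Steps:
$\left(109 + 139\right) J = \left(109 + 139\right) 7 = 248 \cdot 7 = 1736$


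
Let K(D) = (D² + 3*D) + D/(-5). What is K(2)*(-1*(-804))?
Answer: 38592/5 ≈ 7718.4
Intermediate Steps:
K(D) = D² + 14*D/5 (K(D) = (D² + 3*D) + D*(-⅕) = (D² + 3*D) - D/5 = D² + 14*D/5)
K(2)*(-1*(-804)) = ((⅕)*2*(14 + 5*2))*(-1*(-804)) = ((⅕)*2*(14 + 10))*804 = ((⅕)*2*24)*804 = (48/5)*804 = 38592/5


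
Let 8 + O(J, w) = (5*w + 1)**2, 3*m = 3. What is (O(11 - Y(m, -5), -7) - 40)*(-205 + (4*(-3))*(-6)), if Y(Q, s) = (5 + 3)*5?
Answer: -147364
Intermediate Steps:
m = 1 (m = (1/3)*3 = 1)
Y(Q, s) = 40 (Y(Q, s) = 8*5 = 40)
O(J, w) = -8 + (1 + 5*w)**2 (O(J, w) = -8 + (5*w + 1)**2 = -8 + (1 + 5*w)**2)
(O(11 - Y(m, -5), -7) - 40)*(-205 + (4*(-3))*(-6)) = ((-8 + (1 + 5*(-7))**2) - 40)*(-205 + (4*(-3))*(-6)) = ((-8 + (1 - 35)**2) - 40)*(-205 - 12*(-6)) = ((-8 + (-34)**2) - 40)*(-205 + 72) = ((-8 + 1156) - 40)*(-133) = (1148 - 40)*(-133) = 1108*(-133) = -147364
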